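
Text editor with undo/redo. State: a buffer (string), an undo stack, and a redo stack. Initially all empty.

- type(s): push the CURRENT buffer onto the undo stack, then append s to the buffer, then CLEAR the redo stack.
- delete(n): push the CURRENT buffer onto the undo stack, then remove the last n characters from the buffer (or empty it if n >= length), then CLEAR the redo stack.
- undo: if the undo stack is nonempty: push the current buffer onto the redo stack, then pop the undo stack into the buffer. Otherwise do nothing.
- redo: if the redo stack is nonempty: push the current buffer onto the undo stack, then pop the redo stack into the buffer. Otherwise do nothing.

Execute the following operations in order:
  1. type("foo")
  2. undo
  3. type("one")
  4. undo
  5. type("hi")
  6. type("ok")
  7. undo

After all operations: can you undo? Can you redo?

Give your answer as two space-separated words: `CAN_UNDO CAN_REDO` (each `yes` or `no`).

Answer: yes yes

Derivation:
After op 1 (type): buf='foo' undo_depth=1 redo_depth=0
After op 2 (undo): buf='(empty)' undo_depth=0 redo_depth=1
After op 3 (type): buf='one' undo_depth=1 redo_depth=0
After op 4 (undo): buf='(empty)' undo_depth=0 redo_depth=1
After op 5 (type): buf='hi' undo_depth=1 redo_depth=0
After op 6 (type): buf='hiok' undo_depth=2 redo_depth=0
After op 7 (undo): buf='hi' undo_depth=1 redo_depth=1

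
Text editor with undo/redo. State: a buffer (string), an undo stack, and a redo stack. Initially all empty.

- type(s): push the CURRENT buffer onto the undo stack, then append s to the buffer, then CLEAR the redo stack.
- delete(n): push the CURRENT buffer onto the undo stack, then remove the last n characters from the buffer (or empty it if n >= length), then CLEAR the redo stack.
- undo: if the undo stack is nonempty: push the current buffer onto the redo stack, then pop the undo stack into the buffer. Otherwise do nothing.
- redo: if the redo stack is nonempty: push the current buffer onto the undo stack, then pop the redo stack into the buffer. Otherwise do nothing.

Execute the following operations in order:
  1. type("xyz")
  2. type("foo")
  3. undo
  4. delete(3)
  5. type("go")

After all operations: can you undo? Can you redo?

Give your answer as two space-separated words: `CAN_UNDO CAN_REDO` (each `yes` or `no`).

After op 1 (type): buf='xyz' undo_depth=1 redo_depth=0
After op 2 (type): buf='xyzfoo' undo_depth=2 redo_depth=0
After op 3 (undo): buf='xyz' undo_depth=1 redo_depth=1
After op 4 (delete): buf='(empty)' undo_depth=2 redo_depth=0
After op 5 (type): buf='go' undo_depth=3 redo_depth=0

Answer: yes no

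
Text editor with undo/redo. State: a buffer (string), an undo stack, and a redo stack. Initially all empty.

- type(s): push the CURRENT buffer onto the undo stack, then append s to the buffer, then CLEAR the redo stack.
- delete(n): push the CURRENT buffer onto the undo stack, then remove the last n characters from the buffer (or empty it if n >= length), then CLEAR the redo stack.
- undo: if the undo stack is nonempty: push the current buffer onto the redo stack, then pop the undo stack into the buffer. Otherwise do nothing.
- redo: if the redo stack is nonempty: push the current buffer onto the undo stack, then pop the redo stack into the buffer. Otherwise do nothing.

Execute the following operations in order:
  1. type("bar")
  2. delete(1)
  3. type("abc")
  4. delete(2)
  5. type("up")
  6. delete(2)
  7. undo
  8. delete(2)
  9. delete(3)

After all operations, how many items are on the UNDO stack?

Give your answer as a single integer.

Answer: 7

Derivation:
After op 1 (type): buf='bar' undo_depth=1 redo_depth=0
After op 2 (delete): buf='ba' undo_depth=2 redo_depth=0
After op 3 (type): buf='baabc' undo_depth=3 redo_depth=0
After op 4 (delete): buf='baa' undo_depth=4 redo_depth=0
After op 5 (type): buf='baaup' undo_depth=5 redo_depth=0
After op 6 (delete): buf='baa' undo_depth=6 redo_depth=0
After op 7 (undo): buf='baaup' undo_depth=5 redo_depth=1
After op 8 (delete): buf='baa' undo_depth=6 redo_depth=0
After op 9 (delete): buf='(empty)' undo_depth=7 redo_depth=0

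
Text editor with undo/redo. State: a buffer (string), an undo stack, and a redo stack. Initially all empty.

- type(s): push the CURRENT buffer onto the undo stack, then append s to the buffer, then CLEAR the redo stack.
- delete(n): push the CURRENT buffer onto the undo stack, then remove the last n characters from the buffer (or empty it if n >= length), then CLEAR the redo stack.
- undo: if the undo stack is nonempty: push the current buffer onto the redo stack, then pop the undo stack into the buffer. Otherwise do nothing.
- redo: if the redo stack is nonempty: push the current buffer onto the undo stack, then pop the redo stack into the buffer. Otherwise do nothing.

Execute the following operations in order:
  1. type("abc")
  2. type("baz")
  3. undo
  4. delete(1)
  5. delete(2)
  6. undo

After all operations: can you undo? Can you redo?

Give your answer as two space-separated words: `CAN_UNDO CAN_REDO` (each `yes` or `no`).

After op 1 (type): buf='abc' undo_depth=1 redo_depth=0
After op 2 (type): buf='abcbaz' undo_depth=2 redo_depth=0
After op 3 (undo): buf='abc' undo_depth=1 redo_depth=1
After op 4 (delete): buf='ab' undo_depth=2 redo_depth=0
After op 5 (delete): buf='(empty)' undo_depth=3 redo_depth=0
After op 6 (undo): buf='ab' undo_depth=2 redo_depth=1

Answer: yes yes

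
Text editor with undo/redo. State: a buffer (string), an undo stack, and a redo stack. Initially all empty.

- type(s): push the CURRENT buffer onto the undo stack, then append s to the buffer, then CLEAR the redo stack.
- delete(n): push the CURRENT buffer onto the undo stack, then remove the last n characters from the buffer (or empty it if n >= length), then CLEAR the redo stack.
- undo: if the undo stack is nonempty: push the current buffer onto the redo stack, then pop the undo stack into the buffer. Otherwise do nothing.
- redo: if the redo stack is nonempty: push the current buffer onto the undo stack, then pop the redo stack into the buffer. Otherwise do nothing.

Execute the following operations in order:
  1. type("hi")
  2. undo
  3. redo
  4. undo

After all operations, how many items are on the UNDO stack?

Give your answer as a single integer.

Answer: 0

Derivation:
After op 1 (type): buf='hi' undo_depth=1 redo_depth=0
After op 2 (undo): buf='(empty)' undo_depth=0 redo_depth=1
After op 3 (redo): buf='hi' undo_depth=1 redo_depth=0
After op 4 (undo): buf='(empty)' undo_depth=0 redo_depth=1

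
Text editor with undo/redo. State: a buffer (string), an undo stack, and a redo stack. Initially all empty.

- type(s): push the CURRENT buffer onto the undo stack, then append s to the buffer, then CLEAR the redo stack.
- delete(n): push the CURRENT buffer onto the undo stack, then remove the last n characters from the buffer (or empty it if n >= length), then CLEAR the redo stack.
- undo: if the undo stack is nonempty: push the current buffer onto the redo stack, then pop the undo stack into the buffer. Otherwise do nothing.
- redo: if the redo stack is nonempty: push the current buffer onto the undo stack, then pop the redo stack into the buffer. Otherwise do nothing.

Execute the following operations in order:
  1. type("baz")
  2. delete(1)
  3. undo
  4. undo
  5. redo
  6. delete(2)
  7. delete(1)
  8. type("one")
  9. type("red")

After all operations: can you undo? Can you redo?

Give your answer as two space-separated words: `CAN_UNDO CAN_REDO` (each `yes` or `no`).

After op 1 (type): buf='baz' undo_depth=1 redo_depth=0
After op 2 (delete): buf='ba' undo_depth=2 redo_depth=0
After op 3 (undo): buf='baz' undo_depth=1 redo_depth=1
After op 4 (undo): buf='(empty)' undo_depth=0 redo_depth=2
After op 5 (redo): buf='baz' undo_depth=1 redo_depth=1
After op 6 (delete): buf='b' undo_depth=2 redo_depth=0
After op 7 (delete): buf='(empty)' undo_depth=3 redo_depth=0
After op 8 (type): buf='one' undo_depth=4 redo_depth=0
After op 9 (type): buf='onered' undo_depth=5 redo_depth=0

Answer: yes no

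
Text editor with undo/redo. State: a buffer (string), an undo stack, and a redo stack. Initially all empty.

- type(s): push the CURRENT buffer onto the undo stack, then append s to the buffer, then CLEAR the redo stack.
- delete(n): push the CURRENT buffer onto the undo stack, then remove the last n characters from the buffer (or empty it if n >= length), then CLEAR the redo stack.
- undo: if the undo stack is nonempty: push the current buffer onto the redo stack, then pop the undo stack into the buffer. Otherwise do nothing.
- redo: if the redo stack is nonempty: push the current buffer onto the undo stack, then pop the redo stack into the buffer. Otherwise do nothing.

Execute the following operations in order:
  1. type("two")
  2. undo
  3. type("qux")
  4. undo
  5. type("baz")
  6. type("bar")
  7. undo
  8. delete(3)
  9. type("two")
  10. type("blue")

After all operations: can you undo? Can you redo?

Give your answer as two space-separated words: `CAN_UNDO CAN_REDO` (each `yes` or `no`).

After op 1 (type): buf='two' undo_depth=1 redo_depth=0
After op 2 (undo): buf='(empty)' undo_depth=0 redo_depth=1
After op 3 (type): buf='qux' undo_depth=1 redo_depth=0
After op 4 (undo): buf='(empty)' undo_depth=0 redo_depth=1
After op 5 (type): buf='baz' undo_depth=1 redo_depth=0
After op 6 (type): buf='bazbar' undo_depth=2 redo_depth=0
After op 7 (undo): buf='baz' undo_depth=1 redo_depth=1
After op 8 (delete): buf='(empty)' undo_depth=2 redo_depth=0
After op 9 (type): buf='two' undo_depth=3 redo_depth=0
After op 10 (type): buf='twoblue' undo_depth=4 redo_depth=0

Answer: yes no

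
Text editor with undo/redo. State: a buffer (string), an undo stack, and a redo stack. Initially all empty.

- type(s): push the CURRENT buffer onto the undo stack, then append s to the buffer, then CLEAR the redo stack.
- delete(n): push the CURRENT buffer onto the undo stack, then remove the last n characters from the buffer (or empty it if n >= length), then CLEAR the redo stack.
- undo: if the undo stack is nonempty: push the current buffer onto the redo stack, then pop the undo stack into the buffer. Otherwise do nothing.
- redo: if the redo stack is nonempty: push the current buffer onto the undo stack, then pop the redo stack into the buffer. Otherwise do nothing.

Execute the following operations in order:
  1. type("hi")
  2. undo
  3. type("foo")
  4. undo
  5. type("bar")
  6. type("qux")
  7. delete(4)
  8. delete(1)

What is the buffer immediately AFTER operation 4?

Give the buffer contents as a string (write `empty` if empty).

After op 1 (type): buf='hi' undo_depth=1 redo_depth=0
After op 2 (undo): buf='(empty)' undo_depth=0 redo_depth=1
After op 3 (type): buf='foo' undo_depth=1 redo_depth=0
After op 4 (undo): buf='(empty)' undo_depth=0 redo_depth=1

Answer: empty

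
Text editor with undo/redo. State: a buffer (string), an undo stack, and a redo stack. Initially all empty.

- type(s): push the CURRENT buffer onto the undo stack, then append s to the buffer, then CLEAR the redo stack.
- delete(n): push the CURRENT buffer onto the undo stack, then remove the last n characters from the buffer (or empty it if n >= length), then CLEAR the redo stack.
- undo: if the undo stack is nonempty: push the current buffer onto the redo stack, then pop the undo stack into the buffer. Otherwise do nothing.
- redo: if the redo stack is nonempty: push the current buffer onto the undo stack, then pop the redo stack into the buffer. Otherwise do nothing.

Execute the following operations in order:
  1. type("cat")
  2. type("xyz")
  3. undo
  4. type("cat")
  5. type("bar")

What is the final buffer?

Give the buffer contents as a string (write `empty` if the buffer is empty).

After op 1 (type): buf='cat' undo_depth=1 redo_depth=0
After op 2 (type): buf='catxyz' undo_depth=2 redo_depth=0
After op 3 (undo): buf='cat' undo_depth=1 redo_depth=1
After op 4 (type): buf='catcat' undo_depth=2 redo_depth=0
After op 5 (type): buf='catcatbar' undo_depth=3 redo_depth=0

Answer: catcatbar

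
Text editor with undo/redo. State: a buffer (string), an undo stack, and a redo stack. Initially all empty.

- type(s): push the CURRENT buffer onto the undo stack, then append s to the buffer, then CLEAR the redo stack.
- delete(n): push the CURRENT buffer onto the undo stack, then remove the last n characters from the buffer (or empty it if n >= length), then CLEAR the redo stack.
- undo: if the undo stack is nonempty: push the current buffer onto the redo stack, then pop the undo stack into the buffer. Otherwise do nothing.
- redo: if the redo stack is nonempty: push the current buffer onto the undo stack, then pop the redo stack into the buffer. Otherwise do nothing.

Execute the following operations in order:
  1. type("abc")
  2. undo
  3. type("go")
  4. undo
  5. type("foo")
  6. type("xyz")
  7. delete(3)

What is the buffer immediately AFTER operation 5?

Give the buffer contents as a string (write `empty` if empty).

After op 1 (type): buf='abc' undo_depth=1 redo_depth=0
After op 2 (undo): buf='(empty)' undo_depth=0 redo_depth=1
After op 3 (type): buf='go' undo_depth=1 redo_depth=0
After op 4 (undo): buf='(empty)' undo_depth=0 redo_depth=1
After op 5 (type): buf='foo' undo_depth=1 redo_depth=0

Answer: foo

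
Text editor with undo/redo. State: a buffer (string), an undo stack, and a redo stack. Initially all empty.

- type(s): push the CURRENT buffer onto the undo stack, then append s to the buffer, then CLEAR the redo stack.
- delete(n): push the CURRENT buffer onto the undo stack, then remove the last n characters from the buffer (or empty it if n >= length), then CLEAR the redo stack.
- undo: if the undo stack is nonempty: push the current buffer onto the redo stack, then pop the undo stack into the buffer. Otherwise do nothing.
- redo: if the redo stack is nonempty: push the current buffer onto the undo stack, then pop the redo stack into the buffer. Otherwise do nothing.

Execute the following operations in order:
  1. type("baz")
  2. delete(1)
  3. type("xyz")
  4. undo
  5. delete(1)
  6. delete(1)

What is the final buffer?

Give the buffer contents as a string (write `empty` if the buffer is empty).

Answer: empty

Derivation:
After op 1 (type): buf='baz' undo_depth=1 redo_depth=0
After op 2 (delete): buf='ba' undo_depth=2 redo_depth=0
After op 3 (type): buf='baxyz' undo_depth=3 redo_depth=0
After op 4 (undo): buf='ba' undo_depth=2 redo_depth=1
After op 5 (delete): buf='b' undo_depth=3 redo_depth=0
After op 6 (delete): buf='(empty)' undo_depth=4 redo_depth=0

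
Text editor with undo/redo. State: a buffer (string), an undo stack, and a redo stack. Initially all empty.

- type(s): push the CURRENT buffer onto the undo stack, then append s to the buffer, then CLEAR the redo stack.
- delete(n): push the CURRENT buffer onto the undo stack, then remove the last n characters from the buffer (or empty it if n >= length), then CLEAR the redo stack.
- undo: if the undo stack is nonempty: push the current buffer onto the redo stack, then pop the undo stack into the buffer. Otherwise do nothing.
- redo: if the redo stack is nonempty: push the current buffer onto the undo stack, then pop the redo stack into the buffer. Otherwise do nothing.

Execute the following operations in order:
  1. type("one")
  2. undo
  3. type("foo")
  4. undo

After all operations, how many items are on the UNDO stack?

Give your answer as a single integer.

After op 1 (type): buf='one' undo_depth=1 redo_depth=0
After op 2 (undo): buf='(empty)' undo_depth=0 redo_depth=1
After op 3 (type): buf='foo' undo_depth=1 redo_depth=0
After op 4 (undo): buf='(empty)' undo_depth=0 redo_depth=1

Answer: 0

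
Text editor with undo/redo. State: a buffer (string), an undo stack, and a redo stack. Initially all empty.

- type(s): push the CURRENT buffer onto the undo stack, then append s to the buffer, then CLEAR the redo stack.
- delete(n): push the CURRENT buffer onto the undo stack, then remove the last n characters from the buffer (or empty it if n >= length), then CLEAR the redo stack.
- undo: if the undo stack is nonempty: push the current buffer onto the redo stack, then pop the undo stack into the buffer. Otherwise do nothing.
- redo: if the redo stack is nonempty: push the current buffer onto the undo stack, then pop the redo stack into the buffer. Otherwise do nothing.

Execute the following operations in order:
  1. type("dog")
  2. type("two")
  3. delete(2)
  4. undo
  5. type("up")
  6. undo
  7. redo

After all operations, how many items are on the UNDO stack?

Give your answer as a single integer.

After op 1 (type): buf='dog' undo_depth=1 redo_depth=0
After op 2 (type): buf='dogtwo' undo_depth=2 redo_depth=0
After op 3 (delete): buf='dogt' undo_depth=3 redo_depth=0
After op 4 (undo): buf='dogtwo' undo_depth=2 redo_depth=1
After op 5 (type): buf='dogtwoup' undo_depth=3 redo_depth=0
After op 6 (undo): buf='dogtwo' undo_depth=2 redo_depth=1
After op 7 (redo): buf='dogtwoup' undo_depth=3 redo_depth=0

Answer: 3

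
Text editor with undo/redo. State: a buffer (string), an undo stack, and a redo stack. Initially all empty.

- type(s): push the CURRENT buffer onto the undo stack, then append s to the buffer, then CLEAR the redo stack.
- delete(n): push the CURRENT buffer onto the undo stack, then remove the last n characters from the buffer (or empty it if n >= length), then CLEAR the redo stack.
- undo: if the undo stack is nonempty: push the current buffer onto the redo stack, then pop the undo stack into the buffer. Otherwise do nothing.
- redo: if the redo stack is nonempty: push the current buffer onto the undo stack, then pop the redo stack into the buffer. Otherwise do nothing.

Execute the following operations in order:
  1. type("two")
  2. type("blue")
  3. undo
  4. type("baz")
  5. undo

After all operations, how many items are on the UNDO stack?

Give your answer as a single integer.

Answer: 1

Derivation:
After op 1 (type): buf='two' undo_depth=1 redo_depth=0
After op 2 (type): buf='twoblue' undo_depth=2 redo_depth=0
After op 3 (undo): buf='two' undo_depth=1 redo_depth=1
After op 4 (type): buf='twobaz' undo_depth=2 redo_depth=0
After op 5 (undo): buf='two' undo_depth=1 redo_depth=1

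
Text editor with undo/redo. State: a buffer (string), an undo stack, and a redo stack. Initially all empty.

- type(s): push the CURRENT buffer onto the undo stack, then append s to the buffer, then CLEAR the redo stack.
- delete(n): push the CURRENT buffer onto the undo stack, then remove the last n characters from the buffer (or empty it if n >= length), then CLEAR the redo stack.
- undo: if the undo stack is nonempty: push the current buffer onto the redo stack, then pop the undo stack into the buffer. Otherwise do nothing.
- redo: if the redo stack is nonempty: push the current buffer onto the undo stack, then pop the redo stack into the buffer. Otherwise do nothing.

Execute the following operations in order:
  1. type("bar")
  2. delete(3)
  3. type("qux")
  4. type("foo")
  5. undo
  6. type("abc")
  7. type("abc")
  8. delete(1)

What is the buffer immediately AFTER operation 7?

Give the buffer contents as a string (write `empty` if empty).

After op 1 (type): buf='bar' undo_depth=1 redo_depth=0
After op 2 (delete): buf='(empty)' undo_depth=2 redo_depth=0
After op 3 (type): buf='qux' undo_depth=3 redo_depth=0
After op 4 (type): buf='quxfoo' undo_depth=4 redo_depth=0
After op 5 (undo): buf='qux' undo_depth=3 redo_depth=1
After op 6 (type): buf='quxabc' undo_depth=4 redo_depth=0
After op 7 (type): buf='quxabcabc' undo_depth=5 redo_depth=0

Answer: quxabcabc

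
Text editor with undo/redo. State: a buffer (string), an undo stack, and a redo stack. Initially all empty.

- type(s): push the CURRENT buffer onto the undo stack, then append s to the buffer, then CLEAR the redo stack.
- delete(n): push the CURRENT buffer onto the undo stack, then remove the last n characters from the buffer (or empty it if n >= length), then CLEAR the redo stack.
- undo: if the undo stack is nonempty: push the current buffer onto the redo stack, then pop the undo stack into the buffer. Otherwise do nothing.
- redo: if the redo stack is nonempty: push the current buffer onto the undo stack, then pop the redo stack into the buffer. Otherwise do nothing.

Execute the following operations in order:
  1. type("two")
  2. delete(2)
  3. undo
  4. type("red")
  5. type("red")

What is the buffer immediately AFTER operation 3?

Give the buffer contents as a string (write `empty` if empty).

After op 1 (type): buf='two' undo_depth=1 redo_depth=0
After op 2 (delete): buf='t' undo_depth=2 redo_depth=0
After op 3 (undo): buf='two' undo_depth=1 redo_depth=1

Answer: two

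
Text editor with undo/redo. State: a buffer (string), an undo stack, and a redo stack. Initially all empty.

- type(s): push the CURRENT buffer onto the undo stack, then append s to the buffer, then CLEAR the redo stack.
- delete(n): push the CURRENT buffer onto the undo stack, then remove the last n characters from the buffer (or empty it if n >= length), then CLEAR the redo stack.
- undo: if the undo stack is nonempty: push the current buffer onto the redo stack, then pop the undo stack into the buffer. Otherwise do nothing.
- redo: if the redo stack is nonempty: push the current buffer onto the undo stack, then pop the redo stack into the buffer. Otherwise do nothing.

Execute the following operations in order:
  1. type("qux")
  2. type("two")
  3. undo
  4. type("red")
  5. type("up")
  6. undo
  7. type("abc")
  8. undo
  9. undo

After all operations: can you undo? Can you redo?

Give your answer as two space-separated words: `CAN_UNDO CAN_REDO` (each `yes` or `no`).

After op 1 (type): buf='qux' undo_depth=1 redo_depth=0
After op 2 (type): buf='quxtwo' undo_depth=2 redo_depth=0
After op 3 (undo): buf='qux' undo_depth=1 redo_depth=1
After op 4 (type): buf='quxred' undo_depth=2 redo_depth=0
After op 5 (type): buf='quxredup' undo_depth=3 redo_depth=0
After op 6 (undo): buf='quxred' undo_depth=2 redo_depth=1
After op 7 (type): buf='quxredabc' undo_depth=3 redo_depth=0
After op 8 (undo): buf='quxred' undo_depth=2 redo_depth=1
After op 9 (undo): buf='qux' undo_depth=1 redo_depth=2

Answer: yes yes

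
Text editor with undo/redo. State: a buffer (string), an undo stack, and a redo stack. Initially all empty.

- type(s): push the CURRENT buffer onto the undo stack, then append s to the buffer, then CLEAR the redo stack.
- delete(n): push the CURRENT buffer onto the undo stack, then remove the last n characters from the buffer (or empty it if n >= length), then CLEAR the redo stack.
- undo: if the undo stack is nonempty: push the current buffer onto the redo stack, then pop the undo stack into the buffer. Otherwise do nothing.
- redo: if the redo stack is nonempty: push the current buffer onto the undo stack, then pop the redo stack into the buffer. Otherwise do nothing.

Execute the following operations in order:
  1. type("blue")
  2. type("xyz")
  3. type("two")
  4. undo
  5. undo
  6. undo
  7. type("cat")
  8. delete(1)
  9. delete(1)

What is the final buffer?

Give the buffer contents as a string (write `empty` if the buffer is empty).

After op 1 (type): buf='blue' undo_depth=1 redo_depth=0
After op 2 (type): buf='bluexyz' undo_depth=2 redo_depth=0
After op 3 (type): buf='bluexyztwo' undo_depth=3 redo_depth=0
After op 4 (undo): buf='bluexyz' undo_depth=2 redo_depth=1
After op 5 (undo): buf='blue' undo_depth=1 redo_depth=2
After op 6 (undo): buf='(empty)' undo_depth=0 redo_depth=3
After op 7 (type): buf='cat' undo_depth=1 redo_depth=0
After op 8 (delete): buf='ca' undo_depth=2 redo_depth=0
After op 9 (delete): buf='c' undo_depth=3 redo_depth=0

Answer: c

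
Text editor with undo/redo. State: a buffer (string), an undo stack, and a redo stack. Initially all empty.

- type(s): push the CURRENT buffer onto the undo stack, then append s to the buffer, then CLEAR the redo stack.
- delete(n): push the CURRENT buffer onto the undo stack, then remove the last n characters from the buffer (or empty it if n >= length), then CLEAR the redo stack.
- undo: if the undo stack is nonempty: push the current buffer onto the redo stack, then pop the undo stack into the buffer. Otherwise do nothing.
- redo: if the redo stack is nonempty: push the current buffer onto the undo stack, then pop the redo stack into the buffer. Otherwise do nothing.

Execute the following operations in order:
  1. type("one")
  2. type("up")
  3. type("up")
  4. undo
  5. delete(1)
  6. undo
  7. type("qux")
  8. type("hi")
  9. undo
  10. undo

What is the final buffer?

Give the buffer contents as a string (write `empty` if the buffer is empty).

Answer: oneup

Derivation:
After op 1 (type): buf='one' undo_depth=1 redo_depth=0
After op 2 (type): buf='oneup' undo_depth=2 redo_depth=0
After op 3 (type): buf='oneupup' undo_depth=3 redo_depth=0
After op 4 (undo): buf='oneup' undo_depth=2 redo_depth=1
After op 5 (delete): buf='oneu' undo_depth=3 redo_depth=0
After op 6 (undo): buf='oneup' undo_depth=2 redo_depth=1
After op 7 (type): buf='oneupqux' undo_depth=3 redo_depth=0
After op 8 (type): buf='oneupquxhi' undo_depth=4 redo_depth=0
After op 9 (undo): buf='oneupqux' undo_depth=3 redo_depth=1
After op 10 (undo): buf='oneup' undo_depth=2 redo_depth=2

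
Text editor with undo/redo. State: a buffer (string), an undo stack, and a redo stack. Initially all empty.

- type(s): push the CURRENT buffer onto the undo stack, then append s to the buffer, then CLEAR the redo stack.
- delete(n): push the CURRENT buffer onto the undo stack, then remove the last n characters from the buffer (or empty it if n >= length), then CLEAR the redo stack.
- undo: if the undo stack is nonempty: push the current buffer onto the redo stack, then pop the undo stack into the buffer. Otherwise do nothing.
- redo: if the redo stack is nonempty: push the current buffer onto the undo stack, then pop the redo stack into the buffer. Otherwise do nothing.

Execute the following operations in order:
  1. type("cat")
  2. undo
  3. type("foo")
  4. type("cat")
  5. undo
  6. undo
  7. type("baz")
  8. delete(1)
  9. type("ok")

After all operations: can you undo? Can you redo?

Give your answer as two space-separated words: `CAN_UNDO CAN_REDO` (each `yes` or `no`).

After op 1 (type): buf='cat' undo_depth=1 redo_depth=0
After op 2 (undo): buf='(empty)' undo_depth=0 redo_depth=1
After op 3 (type): buf='foo' undo_depth=1 redo_depth=0
After op 4 (type): buf='foocat' undo_depth=2 redo_depth=0
After op 5 (undo): buf='foo' undo_depth=1 redo_depth=1
After op 6 (undo): buf='(empty)' undo_depth=0 redo_depth=2
After op 7 (type): buf='baz' undo_depth=1 redo_depth=0
After op 8 (delete): buf='ba' undo_depth=2 redo_depth=0
After op 9 (type): buf='baok' undo_depth=3 redo_depth=0

Answer: yes no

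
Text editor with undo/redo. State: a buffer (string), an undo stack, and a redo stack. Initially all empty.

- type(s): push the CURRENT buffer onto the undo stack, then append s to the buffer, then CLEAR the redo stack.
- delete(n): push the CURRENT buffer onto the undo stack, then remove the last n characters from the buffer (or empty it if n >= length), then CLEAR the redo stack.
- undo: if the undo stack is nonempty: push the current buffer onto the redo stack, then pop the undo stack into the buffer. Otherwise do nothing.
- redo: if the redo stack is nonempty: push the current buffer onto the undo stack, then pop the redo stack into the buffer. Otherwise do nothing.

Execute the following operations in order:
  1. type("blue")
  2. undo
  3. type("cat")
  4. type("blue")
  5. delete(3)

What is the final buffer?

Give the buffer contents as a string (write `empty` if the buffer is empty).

After op 1 (type): buf='blue' undo_depth=1 redo_depth=0
After op 2 (undo): buf='(empty)' undo_depth=0 redo_depth=1
After op 3 (type): buf='cat' undo_depth=1 redo_depth=0
After op 4 (type): buf='catblue' undo_depth=2 redo_depth=0
After op 5 (delete): buf='catb' undo_depth=3 redo_depth=0

Answer: catb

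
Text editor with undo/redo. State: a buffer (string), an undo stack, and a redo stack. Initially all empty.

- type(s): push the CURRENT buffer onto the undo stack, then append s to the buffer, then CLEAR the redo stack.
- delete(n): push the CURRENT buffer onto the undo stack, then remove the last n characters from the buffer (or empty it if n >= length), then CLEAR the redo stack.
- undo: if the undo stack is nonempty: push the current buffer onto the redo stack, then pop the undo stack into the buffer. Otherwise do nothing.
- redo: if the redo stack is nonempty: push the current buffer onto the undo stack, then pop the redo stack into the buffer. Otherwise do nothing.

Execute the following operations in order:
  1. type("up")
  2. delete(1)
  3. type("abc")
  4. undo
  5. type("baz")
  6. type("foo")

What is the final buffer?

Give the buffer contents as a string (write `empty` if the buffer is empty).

Answer: ubazfoo

Derivation:
After op 1 (type): buf='up' undo_depth=1 redo_depth=0
After op 2 (delete): buf='u' undo_depth=2 redo_depth=0
After op 3 (type): buf='uabc' undo_depth=3 redo_depth=0
After op 4 (undo): buf='u' undo_depth=2 redo_depth=1
After op 5 (type): buf='ubaz' undo_depth=3 redo_depth=0
After op 6 (type): buf='ubazfoo' undo_depth=4 redo_depth=0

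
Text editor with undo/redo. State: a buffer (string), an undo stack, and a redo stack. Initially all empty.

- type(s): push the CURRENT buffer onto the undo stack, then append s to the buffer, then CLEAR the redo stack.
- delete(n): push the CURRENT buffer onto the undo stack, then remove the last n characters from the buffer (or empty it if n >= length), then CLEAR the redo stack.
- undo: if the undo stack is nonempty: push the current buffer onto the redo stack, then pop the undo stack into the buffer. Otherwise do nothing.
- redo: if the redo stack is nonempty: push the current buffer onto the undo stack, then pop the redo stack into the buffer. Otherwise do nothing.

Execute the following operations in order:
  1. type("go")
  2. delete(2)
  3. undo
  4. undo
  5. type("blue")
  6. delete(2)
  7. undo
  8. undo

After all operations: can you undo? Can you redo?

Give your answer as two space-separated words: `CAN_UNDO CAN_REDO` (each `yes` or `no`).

After op 1 (type): buf='go' undo_depth=1 redo_depth=0
After op 2 (delete): buf='(empty)' undo_depth=2 redo_depth=0
After op 3 (undo): buf='go' undo_depth=1 redo_depth=1
After op 4 (undo): buf='(empty)' undo_depth=0 redo_depth=2
After op 5 (type): buf='blue' undo_depth=1 redo_depth=0
After op 6 (delete): buf='bl' undo_depth=2 redo_depth=0
After op 7 (undo): buf='blue' undo_depth=1 redo_depth=1
After op 8 (undo): buf='(empty)' undo_depth=0 redo_depth=2

Answer: no yes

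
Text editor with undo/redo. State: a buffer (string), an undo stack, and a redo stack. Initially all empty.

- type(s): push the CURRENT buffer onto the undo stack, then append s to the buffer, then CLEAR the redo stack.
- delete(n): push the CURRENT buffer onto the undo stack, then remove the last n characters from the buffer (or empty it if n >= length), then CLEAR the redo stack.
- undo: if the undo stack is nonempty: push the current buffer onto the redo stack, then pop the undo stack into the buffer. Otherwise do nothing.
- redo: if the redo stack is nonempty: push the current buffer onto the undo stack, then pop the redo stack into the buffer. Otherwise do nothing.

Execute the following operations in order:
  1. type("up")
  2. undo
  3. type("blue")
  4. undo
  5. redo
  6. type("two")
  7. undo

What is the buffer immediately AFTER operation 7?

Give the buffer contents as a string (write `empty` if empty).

After op 1 (type): buf='up' undo_depth=1 redo_depth=0
After op 2 (undo): buf='(empty)' undo_depth=0 redo_depth=1
After op 3 (type): buf='blue' undo_depth=1 redo_depth=0
After op 4 (undo): buf='(empty)' undo_depth=0 redo_depth=1
After op 5 (redo): buf='blue' undo_depth=1 redo_depth=0
After op 6 (type): buf='bluetwo' undo_depth=2 redo_depth=0
After op 7 (undo): buf='blue' undo_depth=1 redo_depth=1

Answer: blue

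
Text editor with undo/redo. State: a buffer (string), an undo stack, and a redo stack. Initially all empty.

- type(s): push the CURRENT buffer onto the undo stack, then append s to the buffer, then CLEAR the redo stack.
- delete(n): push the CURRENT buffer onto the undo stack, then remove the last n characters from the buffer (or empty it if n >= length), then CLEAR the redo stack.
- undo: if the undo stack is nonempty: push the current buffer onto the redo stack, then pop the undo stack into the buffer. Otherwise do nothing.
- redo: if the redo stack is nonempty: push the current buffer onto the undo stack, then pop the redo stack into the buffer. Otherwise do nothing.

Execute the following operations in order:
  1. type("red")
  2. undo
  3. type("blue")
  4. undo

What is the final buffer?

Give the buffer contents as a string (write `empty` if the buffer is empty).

Answer: empty

Derivation:
After op 1 (type): buf='red' undo_depth=1 redo_depth=0
After op 2 (undo): buf='(empty)' undo_depth=0 redo_depth=1
After op 3 (type): buf='blue' undo_depth=1 redo_depth=0
After op 4 (undo): buf='(empty)' undo_depth=0 redo_depth=1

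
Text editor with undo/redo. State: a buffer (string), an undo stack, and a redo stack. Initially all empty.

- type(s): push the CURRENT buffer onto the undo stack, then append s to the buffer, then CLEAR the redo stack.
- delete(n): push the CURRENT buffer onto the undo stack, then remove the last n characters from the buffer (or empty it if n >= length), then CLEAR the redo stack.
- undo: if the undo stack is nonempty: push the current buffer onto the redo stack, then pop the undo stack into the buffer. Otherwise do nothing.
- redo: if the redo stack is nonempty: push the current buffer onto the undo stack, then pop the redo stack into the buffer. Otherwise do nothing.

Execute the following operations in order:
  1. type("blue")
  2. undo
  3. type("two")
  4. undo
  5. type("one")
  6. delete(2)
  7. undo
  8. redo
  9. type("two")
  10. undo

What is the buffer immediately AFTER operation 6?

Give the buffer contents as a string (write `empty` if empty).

Answer: o

Derivation:
After op 1 (type): buf='blue' undo_depth=1 redo_depth=0
After op 2 (undo): buf='(empty)' undo_depth=0 redo_depth=1
After op 3 (type): buf='two' undo_depth=1 redo_depth=0
After op 4 (undo): buf='(empty)' undo_depth=0 redo_depth=1
After op 5 (type): buf='one' undo_depth=1 redo_depth=0
After op 6 (delete): buf='o' undo_depth=2 redo_depth=0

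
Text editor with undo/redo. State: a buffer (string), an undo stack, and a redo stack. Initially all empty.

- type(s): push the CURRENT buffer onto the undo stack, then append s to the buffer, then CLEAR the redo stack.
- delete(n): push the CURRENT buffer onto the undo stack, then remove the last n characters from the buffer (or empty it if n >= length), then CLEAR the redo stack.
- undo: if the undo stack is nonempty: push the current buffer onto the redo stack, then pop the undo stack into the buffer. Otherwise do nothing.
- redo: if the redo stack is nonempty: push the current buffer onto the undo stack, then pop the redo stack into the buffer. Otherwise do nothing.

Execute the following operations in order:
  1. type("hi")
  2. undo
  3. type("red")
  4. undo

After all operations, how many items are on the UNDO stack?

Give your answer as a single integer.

Answer: 0

Derivation:
After op 1 (type): buf='hi' undo_depth=1 redo_depth=0
After op 2 (undo): buf='(empty)' undo_depth=0 redo_depth=1
After op 3 (type): buf='red' undo_depth=1 redo_depth=0
After op 4 (undo): buf='(empty)' undo_depth=0 redo_depth=1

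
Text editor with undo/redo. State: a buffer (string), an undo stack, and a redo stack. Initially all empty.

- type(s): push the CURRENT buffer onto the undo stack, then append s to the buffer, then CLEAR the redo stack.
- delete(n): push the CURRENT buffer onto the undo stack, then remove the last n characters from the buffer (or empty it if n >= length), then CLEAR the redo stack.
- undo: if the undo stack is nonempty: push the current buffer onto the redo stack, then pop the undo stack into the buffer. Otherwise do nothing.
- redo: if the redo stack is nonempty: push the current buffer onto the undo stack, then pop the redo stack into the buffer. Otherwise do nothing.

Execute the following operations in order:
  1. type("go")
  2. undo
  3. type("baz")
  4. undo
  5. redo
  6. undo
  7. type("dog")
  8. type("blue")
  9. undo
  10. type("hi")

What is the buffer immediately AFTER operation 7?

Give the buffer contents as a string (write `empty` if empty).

After op 1 (type): buf='go' undo_depth=1 redo_depth=0
After op 2 (undo): buf='(empty)' undo_depth=0 redo_depth=1
After op 3 (type): buf='baz' undo_depth=1 redo_depth=0
After op 4 (undo): buf='(empty)' undo_depth=0 redo_depth=1
After op 5 (redo): buf='baz' undo_depth=1 redo_depth=0
After op 6 (undo): buf='(empty)' undo_depth=0 redo_depth=1
After op 7 (type): buf='dog' undo_depth=1 redo_depth=0

Answer: dog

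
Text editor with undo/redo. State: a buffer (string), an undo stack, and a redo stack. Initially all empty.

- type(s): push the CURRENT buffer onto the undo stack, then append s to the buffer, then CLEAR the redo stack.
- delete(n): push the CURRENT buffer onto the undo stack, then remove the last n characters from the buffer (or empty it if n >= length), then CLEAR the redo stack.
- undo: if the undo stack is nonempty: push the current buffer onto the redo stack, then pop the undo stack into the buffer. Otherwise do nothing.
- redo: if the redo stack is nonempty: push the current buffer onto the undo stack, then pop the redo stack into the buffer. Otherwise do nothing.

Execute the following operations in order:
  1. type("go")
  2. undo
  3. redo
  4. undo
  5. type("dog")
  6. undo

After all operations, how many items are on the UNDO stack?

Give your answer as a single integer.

After op 1 (type): buf='go' undo_depth=1 redo_depth=0
After op 2 (undo): buf='(empty)' undo_depth=0 redo_depth=1
After op 3 (redo): buf='go' undo_depth=1 redo_depth=0
After op 4 (undo): buf='(empty)' undo_depth=0 redo_depth=1
After op 5 (type): buf='dog' undo_depth=1 redo_depth=0
After op 6 (undo): buf='(empty)' undo_depth=0 redo_depth=1

Answer: 0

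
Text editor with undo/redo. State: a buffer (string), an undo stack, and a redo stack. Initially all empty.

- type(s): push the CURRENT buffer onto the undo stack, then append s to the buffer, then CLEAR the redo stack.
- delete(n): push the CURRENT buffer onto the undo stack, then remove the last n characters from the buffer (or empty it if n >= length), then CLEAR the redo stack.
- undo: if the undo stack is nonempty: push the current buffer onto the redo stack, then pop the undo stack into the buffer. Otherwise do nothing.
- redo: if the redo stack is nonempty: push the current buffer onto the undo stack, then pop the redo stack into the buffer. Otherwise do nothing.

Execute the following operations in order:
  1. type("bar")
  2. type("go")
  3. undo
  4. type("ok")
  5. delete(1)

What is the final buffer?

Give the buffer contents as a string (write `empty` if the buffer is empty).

Answer: baro

Derivation:
After op 1 (type): buf='bar' undo_depth=1 redo_depth=0
After op 2 (type): buf='bargo' undo_depth=2 redo_depth=0
After op 3 (undo): buf='bar' undo_depth=1 redo_depth=1
After op 4 (type): buf='barok' undo_depth=2 redo_depth=0
After op 5 (delete): buf='baro' undo_depth=3 redo_depth=0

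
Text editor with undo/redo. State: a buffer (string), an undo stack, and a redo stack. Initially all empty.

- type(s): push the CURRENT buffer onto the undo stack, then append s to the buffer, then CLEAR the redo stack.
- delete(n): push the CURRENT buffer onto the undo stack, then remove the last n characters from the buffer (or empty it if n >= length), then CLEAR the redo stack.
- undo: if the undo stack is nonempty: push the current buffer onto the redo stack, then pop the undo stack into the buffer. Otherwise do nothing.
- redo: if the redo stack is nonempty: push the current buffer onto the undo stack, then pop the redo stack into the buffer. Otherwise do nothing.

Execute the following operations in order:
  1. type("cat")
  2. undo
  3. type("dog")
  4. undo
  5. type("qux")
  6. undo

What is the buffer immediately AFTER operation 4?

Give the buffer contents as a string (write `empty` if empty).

After op 1 (type): buf='cat' undo_depth=1 redo_depth=0
After op 2 (undo): buf='(empty)' undo_depth=0 redo_depth=1
After op 3 (type): buf='dog' undo_depth=1 redo_depth=0
After op 4 (undo): buf='(empty)' undo_depth=0 redo_depth=1

Answer: empty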